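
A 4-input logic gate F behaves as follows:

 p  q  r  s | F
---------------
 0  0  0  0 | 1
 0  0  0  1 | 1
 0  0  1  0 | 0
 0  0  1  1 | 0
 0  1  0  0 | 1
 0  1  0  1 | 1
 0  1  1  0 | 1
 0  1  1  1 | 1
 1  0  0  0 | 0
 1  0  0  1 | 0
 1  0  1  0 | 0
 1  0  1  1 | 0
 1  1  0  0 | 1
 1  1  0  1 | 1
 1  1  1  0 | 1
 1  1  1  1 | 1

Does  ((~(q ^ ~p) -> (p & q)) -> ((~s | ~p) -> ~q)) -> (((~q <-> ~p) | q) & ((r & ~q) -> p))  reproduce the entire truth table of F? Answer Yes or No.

Check the formula against F row by row:
  p=0, q=0, r=0, s=0: formula gives 1, F = 1 ✓
  p=0, q=0, r=0, s=1: formula gives 1, F = 1 ✓
  p=0, q=0, r=1, s=0: formula gives 0, F = 0 ✓
  p=0, q=0, r=1, s=1: formula gives 0, F = 0 ✓
  …and likewise for the remaining 12 rows.
Every row agrees, so the formula is equivalent.

Yes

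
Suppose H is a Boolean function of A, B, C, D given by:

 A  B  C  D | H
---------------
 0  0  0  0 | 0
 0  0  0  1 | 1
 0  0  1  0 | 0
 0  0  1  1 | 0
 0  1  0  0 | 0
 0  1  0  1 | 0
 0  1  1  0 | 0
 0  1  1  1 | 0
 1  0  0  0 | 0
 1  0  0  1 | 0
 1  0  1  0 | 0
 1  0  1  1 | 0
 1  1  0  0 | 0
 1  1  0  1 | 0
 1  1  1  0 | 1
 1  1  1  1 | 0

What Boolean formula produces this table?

The 1-rows are (0,0,0,1), (1,1,1,0). Each contributes one minterm — ¬A·¬B·¬C·D; A·B·C·¬D — and their disjunction is a sum-of-products form of H.

H(A, B, C, D) = (((A' · B') · C') · D) + (((A · B) · C) · D')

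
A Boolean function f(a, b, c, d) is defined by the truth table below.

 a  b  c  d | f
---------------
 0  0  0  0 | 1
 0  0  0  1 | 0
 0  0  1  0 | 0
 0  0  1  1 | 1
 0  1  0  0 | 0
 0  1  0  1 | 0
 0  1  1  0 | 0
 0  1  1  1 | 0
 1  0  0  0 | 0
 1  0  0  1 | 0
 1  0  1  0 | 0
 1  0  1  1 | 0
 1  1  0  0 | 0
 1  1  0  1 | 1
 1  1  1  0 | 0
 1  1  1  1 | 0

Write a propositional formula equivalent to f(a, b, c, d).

f(a, b, c, d) = ((((NOT a AND NOT b) AND NOT c) AND NOT d) OR (((NOT a AND NOT b) AND c) AND d)) OR (((a AND b) AND NOT c) AND d)

The 1-rows are (0,0,0,0), (0,0,1,1), (1,1,0,1). Each contributes one minterm — ¬a·¬b·¬c·¬d; ¬a·¬b·c·d; a·b·¬c·d — and their disjunction is a sum-of-products form of f.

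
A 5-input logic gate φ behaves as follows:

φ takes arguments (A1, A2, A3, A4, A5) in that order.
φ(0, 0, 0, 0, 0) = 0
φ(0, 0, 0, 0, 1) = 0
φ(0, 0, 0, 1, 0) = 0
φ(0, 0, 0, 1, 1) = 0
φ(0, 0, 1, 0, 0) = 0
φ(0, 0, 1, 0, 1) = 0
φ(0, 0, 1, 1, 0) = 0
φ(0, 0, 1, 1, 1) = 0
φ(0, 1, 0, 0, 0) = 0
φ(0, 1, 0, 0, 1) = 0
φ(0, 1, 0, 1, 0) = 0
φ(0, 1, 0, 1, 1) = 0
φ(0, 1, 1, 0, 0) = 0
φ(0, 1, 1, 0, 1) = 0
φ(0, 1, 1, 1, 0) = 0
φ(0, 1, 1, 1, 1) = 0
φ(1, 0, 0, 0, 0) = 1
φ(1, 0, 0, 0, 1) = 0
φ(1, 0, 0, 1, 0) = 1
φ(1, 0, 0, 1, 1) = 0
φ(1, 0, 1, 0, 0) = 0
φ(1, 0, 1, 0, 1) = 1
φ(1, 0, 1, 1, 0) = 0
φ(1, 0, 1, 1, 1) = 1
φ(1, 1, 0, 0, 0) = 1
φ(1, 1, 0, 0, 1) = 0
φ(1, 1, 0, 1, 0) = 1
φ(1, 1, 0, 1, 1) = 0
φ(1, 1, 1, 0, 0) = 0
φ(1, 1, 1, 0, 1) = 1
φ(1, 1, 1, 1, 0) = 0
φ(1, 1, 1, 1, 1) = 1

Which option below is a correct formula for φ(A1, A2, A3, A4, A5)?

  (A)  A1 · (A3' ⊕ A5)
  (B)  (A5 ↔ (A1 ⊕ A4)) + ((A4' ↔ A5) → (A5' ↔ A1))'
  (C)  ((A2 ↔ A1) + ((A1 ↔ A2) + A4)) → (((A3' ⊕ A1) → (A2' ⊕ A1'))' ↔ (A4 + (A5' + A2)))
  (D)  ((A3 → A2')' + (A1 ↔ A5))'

A

(B) disagrees with φ on (0,0,0,0,0) (formula → 1, table → 0); rule it out.
(C) disagrees with φ on (0,0,0,0,0) (formula → 1, table → 0); rule it out.
(D) disagrees with φ on (0,0,0,0,1) (formula → 1, table → 0); rule it out.
(A) is the remaining candidate, and it agrees with φ on all 32 inputs.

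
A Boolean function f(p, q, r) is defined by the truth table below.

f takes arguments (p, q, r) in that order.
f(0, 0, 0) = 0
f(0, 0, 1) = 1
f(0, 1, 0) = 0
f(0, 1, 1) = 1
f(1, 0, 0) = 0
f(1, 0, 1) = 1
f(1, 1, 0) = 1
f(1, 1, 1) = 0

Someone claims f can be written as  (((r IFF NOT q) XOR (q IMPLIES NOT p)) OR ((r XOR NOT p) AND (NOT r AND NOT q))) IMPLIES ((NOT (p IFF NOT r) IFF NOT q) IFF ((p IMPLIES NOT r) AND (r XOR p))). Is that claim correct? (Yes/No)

Evaluate (((r IFF NOT q) XOR (q IMPLIES NOT p)) OR ((r XOR NOT p) AND (NOT r AND NOT q))) IMPLIES ((NOT (p IFF NOT r) IFF NOT q) IFF ((p IMPLIES NOT r) AND (r XOR p))) on each row and compare to f:
  p=0, q=0, r=0: formula gives 0, f = 0 ✓
  p=0, q=0, r=1: formula gives 1, f = 1 ✓
  p=0, q=1, r=0: formula gives 1, but f = 0 ✗
Since they disagree at (0,1,0), the expression is not a correct formula for f.

No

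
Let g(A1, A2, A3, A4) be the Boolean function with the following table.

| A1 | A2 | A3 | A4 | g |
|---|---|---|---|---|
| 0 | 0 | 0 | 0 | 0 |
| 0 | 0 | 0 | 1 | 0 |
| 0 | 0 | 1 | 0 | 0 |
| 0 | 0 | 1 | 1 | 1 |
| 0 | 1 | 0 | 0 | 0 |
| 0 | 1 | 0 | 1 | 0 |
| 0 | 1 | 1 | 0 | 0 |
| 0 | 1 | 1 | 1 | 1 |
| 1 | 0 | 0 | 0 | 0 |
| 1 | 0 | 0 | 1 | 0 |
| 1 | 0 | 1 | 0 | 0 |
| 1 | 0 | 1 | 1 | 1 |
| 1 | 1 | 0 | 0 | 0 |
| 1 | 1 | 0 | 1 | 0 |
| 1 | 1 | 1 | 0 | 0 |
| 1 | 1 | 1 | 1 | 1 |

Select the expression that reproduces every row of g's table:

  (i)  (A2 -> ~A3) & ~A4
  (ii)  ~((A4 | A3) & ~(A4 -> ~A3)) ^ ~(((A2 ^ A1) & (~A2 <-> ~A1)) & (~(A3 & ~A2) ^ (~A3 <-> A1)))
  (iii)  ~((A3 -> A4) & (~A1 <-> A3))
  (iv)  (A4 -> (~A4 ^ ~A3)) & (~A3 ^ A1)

(i) disagrees with g on (0,0,0,0) (formula → 1, table → 0); rule it out.
(iii) disagrees with g on (0,0,0,0) (formula → 1, table → 0); rule it out.
(iv) disagrees with g on (0,0,0,0) (formula → 1, table → 0); rule it out.
(ii) is the remaining candidate, and it agrees with g on all 16 inputs.

ii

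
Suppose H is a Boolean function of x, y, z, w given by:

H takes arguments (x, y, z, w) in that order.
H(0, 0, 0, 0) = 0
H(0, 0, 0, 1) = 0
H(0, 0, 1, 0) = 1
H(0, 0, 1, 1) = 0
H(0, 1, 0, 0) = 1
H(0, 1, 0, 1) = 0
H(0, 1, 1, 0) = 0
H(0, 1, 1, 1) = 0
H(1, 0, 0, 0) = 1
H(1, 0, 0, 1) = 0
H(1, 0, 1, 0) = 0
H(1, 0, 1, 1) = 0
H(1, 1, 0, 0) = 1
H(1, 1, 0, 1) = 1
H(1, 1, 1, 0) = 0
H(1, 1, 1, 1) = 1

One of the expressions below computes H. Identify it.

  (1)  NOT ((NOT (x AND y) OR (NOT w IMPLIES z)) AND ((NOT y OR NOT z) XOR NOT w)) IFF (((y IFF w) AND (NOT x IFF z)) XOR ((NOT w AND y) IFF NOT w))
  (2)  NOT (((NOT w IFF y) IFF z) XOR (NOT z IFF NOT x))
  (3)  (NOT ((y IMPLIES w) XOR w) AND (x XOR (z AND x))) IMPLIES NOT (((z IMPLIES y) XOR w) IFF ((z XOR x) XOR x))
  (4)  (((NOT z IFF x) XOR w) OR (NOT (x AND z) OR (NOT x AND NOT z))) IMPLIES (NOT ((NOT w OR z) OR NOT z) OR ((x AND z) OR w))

(2) disagrees with H on (0,0,0,0) (formula → 1, table → 0); rule it out.
(3) disagrees with H on (0,0,0,0) (formula → 1, table → 0); rule it out.
(4) disagrees with H on (0,0,0,1) (formula → 1, table → 0); rule it out.
Only (1) survives; checking it on all 16 rows confirms it matches H.

1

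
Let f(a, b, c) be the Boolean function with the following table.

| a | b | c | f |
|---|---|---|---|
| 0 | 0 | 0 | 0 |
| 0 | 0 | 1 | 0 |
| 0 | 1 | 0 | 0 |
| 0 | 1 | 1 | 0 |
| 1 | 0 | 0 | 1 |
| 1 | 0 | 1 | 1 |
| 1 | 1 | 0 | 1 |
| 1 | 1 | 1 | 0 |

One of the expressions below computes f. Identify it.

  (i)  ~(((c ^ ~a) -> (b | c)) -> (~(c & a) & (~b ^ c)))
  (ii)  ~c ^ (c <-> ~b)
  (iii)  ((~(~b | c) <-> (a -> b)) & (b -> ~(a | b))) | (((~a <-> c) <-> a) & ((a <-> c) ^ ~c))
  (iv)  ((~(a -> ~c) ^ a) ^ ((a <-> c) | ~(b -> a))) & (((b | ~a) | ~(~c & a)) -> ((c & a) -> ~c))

iii

(i): at (0,0,1) it gives 1, but f = 0 — eliminated.
(ii): at (0,0,0) it gives 1, but f = 0 — eliminated.
(iv): at (0,0,0) it gives 1, but f = 0 — eliminated.
That leaves (iii). Evaluating it on every row reproduces the table of f exactly.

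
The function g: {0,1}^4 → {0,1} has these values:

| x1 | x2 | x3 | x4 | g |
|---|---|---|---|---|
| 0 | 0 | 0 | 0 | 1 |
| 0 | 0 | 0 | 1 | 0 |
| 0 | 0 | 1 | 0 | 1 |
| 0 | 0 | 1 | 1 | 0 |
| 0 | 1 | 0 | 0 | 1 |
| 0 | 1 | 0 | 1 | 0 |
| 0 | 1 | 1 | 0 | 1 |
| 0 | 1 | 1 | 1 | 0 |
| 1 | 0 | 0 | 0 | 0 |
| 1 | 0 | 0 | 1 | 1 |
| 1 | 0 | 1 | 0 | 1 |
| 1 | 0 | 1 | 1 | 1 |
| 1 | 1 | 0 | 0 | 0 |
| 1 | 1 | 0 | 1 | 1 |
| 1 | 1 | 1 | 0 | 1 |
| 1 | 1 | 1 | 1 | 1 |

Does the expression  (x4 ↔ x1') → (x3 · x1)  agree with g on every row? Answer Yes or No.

Check the formula against g row by row:
  x1=0, x2=0, x3=0, x4=0: formula gives 1, g = 1 ✓
  x1=0, x2=0, x3=0, x4=1: formula gives 0, g = 0 ✓
  x1=0, x2=0, x3=1, x4=0: formula gives 1, g = 1 ✓
  x1=0, x2=0, x3=1, x4=1: formula gives 0, g = 0 ✓
  …and likewise for the remaining 12 rows.
No disagreement on any input; they are logically equivalent.

Yes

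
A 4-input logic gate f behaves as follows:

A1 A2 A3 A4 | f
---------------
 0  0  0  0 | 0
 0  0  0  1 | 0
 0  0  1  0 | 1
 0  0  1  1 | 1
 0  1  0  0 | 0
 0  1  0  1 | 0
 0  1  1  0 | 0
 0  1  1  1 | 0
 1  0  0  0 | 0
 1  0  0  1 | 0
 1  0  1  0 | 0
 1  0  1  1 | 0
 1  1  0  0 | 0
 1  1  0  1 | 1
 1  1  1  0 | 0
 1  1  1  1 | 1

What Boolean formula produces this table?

f(A1, A2, A3, A4) = (((((not A1 and not A2) and A3) and not A4) or (((not A1 and not A2) and A3) and A4)) or (((A1 and A2) and not A3) and A4)) or (((A1 and A2) and A3) and A4)

Collect the rows where f=1 — (0,0,1,0), (0,0,1,1), (1,1,0,1), (1,1,1,1) — and write one minterm per row: ¬A1·¬A2·A3·¬A4, ¬A1·¬A2·A3·A4, A1·A2·¬A3·A4, A1·A2·A3·A4. Their union (logical OR) reproduces the table exactly.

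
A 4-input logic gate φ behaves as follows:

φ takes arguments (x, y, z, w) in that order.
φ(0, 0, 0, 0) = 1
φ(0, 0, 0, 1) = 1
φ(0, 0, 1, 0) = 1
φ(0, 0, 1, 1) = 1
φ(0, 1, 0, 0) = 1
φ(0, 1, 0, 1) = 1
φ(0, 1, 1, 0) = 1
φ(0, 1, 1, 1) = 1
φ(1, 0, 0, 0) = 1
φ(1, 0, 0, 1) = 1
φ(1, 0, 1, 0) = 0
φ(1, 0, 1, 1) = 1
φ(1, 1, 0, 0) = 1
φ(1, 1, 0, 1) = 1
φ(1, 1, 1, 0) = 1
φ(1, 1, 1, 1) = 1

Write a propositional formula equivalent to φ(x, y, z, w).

φ(x, y, z, w) = ¬(((x ∧ ¬y) ∧ z) ∧ ¬w)

φ is 0 on exactly one input, (1,0,1,0), whose minterm is x·¬y·z·¬w. So φ is the negation of that single conjunction.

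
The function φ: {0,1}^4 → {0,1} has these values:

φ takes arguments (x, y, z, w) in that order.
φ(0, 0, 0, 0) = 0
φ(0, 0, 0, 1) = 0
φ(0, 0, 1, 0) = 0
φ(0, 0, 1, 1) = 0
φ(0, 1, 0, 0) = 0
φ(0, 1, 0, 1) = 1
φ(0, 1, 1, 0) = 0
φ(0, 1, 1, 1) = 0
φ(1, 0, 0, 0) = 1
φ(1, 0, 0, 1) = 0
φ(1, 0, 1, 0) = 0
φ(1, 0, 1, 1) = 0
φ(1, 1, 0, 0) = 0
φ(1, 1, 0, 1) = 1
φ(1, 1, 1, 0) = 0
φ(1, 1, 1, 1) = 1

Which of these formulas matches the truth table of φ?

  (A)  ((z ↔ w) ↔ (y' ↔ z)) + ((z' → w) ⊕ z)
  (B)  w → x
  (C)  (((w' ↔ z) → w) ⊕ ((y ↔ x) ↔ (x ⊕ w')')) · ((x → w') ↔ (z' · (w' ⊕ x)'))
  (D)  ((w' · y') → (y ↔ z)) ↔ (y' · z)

(A): at (0,0,0,1) it gives 1, but φ = 0 — eliminated.
(B): at (0,0,0,0) it gives 1, but φ = 0 — eliminated.
(D): at (0,0,1,1) it gives 1, but φ = 0 — eliminated.
(C) is the remaining candidate, and it agrees with φ on all 16 inputs.

C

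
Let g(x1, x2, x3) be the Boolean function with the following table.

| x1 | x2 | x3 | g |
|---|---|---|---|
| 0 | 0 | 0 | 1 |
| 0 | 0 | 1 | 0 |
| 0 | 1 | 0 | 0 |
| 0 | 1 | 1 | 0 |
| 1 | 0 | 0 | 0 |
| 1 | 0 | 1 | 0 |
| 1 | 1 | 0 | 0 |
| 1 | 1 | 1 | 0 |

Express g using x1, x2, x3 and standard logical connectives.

g(x1, x2, x3) = ~((x1 | x2) | x3)

The output is 1 only when every input is 0 — NOR of all inputs.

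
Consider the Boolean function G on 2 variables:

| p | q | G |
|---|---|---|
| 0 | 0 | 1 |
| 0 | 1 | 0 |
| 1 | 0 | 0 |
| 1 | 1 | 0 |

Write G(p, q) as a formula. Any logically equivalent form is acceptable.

G(p, q) = NOT (p OR q)

The output is 1 only when every input is 0 — NOR of all inputs.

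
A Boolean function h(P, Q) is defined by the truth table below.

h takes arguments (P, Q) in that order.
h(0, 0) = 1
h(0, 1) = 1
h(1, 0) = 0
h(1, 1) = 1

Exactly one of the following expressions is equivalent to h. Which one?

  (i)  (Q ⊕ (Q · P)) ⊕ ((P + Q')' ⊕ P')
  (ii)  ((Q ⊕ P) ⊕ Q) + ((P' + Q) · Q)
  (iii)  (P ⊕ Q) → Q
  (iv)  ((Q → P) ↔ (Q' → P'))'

(i): at (1,1) it gives 0, but h = 1 — eliminated.
(ii): at (0,0) it gives 0, but h = 1 — eliminated.
(iv): at (0,0) it gives 0, but h = 1 — eliminated.
That leaves (iii). Evaluating it on every row reproduces the table of h exactly.

iii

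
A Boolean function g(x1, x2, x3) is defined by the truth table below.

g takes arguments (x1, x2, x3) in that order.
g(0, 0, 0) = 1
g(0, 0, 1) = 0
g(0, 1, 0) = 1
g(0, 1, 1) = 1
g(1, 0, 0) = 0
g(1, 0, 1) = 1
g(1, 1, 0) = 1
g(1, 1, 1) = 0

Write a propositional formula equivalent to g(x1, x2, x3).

There are just 3 zero rows: (0,0,1), (1,0,0), (1,1,1). Their minterms are ¬x1·¬x2·x3, x1·¬x2·¬x3, x1·x2·x3; the OR of those covers precisely the 0-outputs, and negating it yields g.

g(x1, x2, x3) = NOT ((((NOT x1 AND NOT x2) AND x3) OR ((x1 AND NOT x2) AND NOT x3)) OR ((x1 AND x2) AND x3))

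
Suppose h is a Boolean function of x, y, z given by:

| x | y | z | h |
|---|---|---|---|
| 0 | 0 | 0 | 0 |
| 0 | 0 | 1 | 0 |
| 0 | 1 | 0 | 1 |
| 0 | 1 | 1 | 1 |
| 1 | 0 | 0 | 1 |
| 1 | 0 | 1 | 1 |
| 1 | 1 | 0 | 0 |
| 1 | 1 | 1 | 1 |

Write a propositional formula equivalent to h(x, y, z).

The 0-rows are (0,0,0), (0,0,1), (1,1,0). Take each as a conjunction (¬x·¬y·¬z, ¬x·¬y·z, x·y·¬z), form their disjunction, and complement — that gives a formula that is 1 everywhere h is.

h(x, y, z) = ¬((((¬x ∧ ¬y) ∧ ¬z) ∨ ((¬x ∧ ¬y) ∧ z)) ∨ ((x ∧ y) ∧ ¬z))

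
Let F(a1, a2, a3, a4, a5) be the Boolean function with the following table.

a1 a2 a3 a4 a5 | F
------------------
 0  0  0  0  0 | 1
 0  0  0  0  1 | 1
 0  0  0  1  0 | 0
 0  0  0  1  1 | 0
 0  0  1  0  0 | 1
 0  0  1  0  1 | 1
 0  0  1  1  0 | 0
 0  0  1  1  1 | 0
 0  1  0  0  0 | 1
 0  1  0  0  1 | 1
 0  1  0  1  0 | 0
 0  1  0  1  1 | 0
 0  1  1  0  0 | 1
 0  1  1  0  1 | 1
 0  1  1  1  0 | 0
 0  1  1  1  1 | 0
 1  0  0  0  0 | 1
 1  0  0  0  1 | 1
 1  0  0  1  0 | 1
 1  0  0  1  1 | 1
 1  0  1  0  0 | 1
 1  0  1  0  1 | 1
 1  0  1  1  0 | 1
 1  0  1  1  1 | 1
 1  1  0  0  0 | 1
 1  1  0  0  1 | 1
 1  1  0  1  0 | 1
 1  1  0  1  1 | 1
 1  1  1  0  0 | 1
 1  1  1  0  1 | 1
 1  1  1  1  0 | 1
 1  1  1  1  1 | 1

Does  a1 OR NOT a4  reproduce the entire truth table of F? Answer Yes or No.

Yes

Test each input against both F and the formula:
  a1=0, a2=0, a3=0, a4=0, a5=0: formula gives 1, F = 1 ✓
  a1=0, a2=0, a3=0, a4=0, a5=1: formula gives 1, F = 1 ✓
  a1=0, a2=0, a3=0, a4=1, a5=0: formula gives 0, F = 0 ✓
  a1=0, a2=0, a3=0, a4=1, a5=1: formula gives 0, F = 0 ✓
  … (the remaining 28 rows also agree.)
All 32 rows match — the expression computes F exactly.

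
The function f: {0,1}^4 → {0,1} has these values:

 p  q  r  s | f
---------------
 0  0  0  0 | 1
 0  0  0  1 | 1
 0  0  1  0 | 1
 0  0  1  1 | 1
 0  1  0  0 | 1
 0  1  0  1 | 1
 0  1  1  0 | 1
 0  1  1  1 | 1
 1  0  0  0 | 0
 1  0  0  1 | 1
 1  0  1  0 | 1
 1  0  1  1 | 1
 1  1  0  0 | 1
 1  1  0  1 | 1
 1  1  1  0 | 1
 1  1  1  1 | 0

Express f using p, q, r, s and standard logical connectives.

f(p, q, r, s) = not ((((p and not q) and not r) and not s) or (((p and q) and r) and s))

There are just 2 zero rows: (1,0,0,0), (1,1,1,1). Their minterms are p·¬q·¬r·¬s, p·q·r·s; the OR of those covers precisely the 0-outputs, and negating it yields f.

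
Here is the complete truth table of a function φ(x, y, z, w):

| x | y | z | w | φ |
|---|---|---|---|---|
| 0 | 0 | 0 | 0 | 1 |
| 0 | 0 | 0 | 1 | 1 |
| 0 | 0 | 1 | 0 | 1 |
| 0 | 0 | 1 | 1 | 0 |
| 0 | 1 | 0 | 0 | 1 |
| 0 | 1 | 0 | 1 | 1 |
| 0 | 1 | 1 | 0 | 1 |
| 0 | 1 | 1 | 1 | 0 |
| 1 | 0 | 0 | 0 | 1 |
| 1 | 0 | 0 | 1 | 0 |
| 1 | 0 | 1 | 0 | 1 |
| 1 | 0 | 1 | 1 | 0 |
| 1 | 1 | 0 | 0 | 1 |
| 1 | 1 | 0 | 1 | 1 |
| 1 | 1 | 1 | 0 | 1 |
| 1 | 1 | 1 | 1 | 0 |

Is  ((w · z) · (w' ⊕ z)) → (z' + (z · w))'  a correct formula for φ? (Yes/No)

No

Check the formula against φ row by row:
  x=0, y=0, z=0, w=0: formula gives 1, φ = 1 ✓
  x=0, y=0, z=0, w=1: formula gives 1, φ = 1 ✓
  x=0, y=0, z=1, w=0: formula gives 1, φ = 1 ✓
  x=0, y=0, z=1, w=1: formula gives 0, φ = 0 ✓
  …
  x=1, y=0, z=0, w=1: formula gives 1, but φ = 0 ✗
Row (1,0,0,1) is a counterexample, so the formula is not equivalent to φ.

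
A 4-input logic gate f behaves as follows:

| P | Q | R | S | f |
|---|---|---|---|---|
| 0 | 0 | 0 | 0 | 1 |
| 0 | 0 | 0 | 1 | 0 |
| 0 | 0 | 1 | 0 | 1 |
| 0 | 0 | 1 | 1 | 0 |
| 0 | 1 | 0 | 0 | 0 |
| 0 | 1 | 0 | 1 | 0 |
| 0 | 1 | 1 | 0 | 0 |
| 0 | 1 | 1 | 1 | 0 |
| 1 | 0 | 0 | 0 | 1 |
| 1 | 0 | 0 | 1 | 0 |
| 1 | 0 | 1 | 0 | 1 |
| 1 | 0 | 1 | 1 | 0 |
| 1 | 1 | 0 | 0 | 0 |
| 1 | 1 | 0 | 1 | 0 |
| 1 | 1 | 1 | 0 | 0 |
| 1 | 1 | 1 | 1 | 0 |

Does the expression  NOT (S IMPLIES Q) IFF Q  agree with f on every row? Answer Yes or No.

Yes

Test each input against both f and the formula:
  P=0, Q=0, R=0, S=0: formula gives 1, f = 1 ✓
  P=0, Q=0, R=0, S=1: formula gives 0, f = 0 ✓
  P=0, Q=0, R=1, S=0: formula gives 1, f = 1 ✓
  P=0, Q=0, R=1, S=1: formula gives 0, f = 0 ✓
  … (the remaining 12 rows also agree.)
Every row agrees, so the formula is equivalent.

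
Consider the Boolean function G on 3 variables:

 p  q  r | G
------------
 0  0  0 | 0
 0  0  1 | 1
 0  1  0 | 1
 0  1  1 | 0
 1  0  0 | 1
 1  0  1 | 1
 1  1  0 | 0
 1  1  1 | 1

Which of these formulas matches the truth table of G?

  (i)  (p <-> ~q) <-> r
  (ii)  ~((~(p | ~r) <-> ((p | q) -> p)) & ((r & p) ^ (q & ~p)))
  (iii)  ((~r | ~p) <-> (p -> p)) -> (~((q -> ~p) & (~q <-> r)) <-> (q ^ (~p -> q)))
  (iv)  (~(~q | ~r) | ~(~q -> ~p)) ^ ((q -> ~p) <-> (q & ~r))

(i): at (0,0,0) it gives 1, but G = 0 — eliminated.
(ii): at (0,0,0) it gives 1, but G = 0 — eliminated.
(iv): at (0,0,1) it gives 0, but G = 1 — eliminated.
(iii) is the remaining candidate, and it agrees with G on all 8 inputs.

iii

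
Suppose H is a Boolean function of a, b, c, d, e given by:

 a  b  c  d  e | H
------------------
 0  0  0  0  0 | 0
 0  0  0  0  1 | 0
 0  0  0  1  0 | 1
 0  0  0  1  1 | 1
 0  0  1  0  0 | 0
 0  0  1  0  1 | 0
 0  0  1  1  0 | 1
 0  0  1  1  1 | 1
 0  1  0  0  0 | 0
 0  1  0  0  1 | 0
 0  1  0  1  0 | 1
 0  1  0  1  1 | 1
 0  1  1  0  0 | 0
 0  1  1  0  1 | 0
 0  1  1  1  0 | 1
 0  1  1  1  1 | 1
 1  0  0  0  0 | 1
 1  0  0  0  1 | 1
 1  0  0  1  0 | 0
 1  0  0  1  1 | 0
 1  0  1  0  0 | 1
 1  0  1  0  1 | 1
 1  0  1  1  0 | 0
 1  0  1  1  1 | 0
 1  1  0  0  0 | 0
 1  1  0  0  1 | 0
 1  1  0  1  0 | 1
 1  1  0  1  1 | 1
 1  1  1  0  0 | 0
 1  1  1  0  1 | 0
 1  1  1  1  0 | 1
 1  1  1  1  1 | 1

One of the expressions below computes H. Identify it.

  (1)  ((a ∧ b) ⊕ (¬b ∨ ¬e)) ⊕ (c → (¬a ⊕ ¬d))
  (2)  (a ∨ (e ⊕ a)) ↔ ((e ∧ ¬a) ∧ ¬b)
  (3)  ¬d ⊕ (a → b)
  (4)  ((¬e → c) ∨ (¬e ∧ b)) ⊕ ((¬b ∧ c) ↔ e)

3

(1): at (0,0,0,1,0) it gives 0, but H = 1 — eliminated.
(2): at (0,0,0,0,0) it gives 1, but H = 0 — eliminated.
(4): at (0,0,0,0,0) it gives 1, but H = 0 — eliminated.
Only (3) survives; checking it on all 32 rows confirms it matches H.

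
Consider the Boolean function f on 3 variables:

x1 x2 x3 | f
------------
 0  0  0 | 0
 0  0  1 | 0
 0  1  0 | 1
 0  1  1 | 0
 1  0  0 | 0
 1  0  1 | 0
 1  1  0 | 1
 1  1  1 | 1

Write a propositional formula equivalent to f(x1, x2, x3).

f(x1, x2, x3) = (((not x1 and x2) and not x3) or ((x1 and x2) and not x3)) or ((x1 and x2) and x3)

f=1 on 3 inputs: (0,1,0), (1,1,0), (1,1,1). Reading each as a conjunction of literals (¬x1·x2·¬x3, x1·x2·¬x3, x1·x2·x3) and taking the OR gives the canonical DNF.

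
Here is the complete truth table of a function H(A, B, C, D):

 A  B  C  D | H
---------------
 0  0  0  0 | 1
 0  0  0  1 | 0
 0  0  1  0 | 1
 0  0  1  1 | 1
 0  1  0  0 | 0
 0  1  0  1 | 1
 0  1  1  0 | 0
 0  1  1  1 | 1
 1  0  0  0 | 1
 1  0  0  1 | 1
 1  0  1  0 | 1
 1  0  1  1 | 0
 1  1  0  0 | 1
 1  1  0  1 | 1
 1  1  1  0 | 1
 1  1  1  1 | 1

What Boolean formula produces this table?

H(A, B, C, D) = ~((((((~A & ~B) & ~C) & D) | (((~A & B) & ~C) & ~D)) | (((~A & B) & C) & ~D)) | (((A & ~B) & C) & D))

There are just 4 zero rows: (0,0,0,1), (0,1,0,0), (0,1,1,0), (1,0,1,1). Their minterms are ¬A·¬B·¬C·D, ¬A·B·¬C·¬D, ¬A·B·C·¬D, A·¬B·C·D; the OR of those covers precisely the 0-outputs, and negating it yields H.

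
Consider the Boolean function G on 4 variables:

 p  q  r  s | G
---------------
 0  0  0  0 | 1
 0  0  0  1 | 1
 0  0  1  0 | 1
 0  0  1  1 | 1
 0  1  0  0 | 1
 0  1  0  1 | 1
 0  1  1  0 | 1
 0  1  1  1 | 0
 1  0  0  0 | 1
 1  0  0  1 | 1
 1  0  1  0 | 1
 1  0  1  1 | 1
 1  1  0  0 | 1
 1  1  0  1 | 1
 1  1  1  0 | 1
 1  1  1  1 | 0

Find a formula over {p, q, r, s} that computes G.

The 0-rows are (0,1,1,1), (1,1,1,1). Take each as a conjunction (¬p·q·r·s, p·q·r·s), form their disjunction, and complement — that gives a formula that is 1 everywhere G is.

G(p, q, r, s) = ((((p' · q) · r) · s) + (((p · q) · r) · s))'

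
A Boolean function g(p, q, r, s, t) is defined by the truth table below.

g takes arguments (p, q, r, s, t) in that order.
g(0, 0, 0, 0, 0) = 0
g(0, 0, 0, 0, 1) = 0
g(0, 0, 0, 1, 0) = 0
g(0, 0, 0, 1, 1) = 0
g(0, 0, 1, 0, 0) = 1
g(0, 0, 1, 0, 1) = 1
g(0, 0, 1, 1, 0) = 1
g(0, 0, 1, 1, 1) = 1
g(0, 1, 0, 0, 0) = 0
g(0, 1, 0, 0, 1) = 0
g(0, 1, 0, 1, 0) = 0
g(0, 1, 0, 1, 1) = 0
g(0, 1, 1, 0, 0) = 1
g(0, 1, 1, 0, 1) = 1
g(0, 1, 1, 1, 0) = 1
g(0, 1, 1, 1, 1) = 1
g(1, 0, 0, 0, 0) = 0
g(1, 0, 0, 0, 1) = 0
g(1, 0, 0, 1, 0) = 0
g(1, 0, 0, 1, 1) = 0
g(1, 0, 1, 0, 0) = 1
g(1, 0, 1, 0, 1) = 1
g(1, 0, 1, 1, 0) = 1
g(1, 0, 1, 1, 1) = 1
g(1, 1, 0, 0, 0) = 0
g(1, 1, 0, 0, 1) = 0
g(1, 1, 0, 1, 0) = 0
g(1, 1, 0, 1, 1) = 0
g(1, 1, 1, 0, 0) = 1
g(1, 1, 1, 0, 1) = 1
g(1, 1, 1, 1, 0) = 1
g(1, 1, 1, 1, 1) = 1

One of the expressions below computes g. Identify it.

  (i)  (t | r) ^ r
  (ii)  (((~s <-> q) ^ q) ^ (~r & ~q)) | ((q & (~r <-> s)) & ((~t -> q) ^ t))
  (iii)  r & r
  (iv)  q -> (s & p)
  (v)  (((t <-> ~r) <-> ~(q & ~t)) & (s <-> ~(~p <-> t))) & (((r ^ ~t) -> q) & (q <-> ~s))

iii

(i) fails at (0,0,0,0,1): the formula yields 1, g is 0.
(ii) fails at (0,0,0,0,0): the formula yields 1, g is 0.
(iv) fails at (0,0,0,0,0): the formula yields 1, g is 0.
(v) fails at (0,0,1,0,0): the formula yields 0, g is 1.
Only (iii) survives; checking it on all 32 rows confirms it matches g.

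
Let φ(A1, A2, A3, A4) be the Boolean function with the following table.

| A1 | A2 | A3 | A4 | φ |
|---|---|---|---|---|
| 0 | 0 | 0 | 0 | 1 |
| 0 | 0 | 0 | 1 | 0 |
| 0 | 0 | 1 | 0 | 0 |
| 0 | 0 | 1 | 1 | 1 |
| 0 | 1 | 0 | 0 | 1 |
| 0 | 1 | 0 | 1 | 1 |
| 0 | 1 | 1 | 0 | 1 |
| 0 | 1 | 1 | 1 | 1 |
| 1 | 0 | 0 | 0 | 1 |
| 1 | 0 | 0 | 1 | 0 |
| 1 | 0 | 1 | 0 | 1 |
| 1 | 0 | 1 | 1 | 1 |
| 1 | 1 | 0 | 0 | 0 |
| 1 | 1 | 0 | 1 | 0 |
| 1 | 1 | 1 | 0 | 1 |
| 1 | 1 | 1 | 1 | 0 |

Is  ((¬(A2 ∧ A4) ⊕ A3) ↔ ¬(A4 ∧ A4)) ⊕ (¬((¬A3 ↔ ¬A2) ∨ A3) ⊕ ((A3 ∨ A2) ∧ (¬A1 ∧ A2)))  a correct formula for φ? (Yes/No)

Evaluate ((¬(A2 ∧ A4) ⊕ A3) ↔ ¬(A4 ∧ A4)) ⊕ (¬((¬A3 ↔ ¬A2) ∨ A3) ⊕ ((A3 ∨ A2) ∧ (¬A1 ∧ A2))) on each row and compare to φ:
  A1=0, A2=0, A3=0, A4=0: formula gives 1, φ = 1 ✓
  A1=0, A2=0, A3=0, A4=1: formula gives 0, φ = 0 ✓
  A1=0, A2=0, A3=1, A4=0: formula gives 0, φ = 0 ✓
  A1=0, A2=0, A3=1, A4=1: formula gives 1, φ = 1 ✓
  …
  A1=1, A2=0, A3=1, A4=0: formula gives 0, but φ = 1 ✗
Since they disagree at (1,0,1,0), the expression is not a correct formula for φ.

No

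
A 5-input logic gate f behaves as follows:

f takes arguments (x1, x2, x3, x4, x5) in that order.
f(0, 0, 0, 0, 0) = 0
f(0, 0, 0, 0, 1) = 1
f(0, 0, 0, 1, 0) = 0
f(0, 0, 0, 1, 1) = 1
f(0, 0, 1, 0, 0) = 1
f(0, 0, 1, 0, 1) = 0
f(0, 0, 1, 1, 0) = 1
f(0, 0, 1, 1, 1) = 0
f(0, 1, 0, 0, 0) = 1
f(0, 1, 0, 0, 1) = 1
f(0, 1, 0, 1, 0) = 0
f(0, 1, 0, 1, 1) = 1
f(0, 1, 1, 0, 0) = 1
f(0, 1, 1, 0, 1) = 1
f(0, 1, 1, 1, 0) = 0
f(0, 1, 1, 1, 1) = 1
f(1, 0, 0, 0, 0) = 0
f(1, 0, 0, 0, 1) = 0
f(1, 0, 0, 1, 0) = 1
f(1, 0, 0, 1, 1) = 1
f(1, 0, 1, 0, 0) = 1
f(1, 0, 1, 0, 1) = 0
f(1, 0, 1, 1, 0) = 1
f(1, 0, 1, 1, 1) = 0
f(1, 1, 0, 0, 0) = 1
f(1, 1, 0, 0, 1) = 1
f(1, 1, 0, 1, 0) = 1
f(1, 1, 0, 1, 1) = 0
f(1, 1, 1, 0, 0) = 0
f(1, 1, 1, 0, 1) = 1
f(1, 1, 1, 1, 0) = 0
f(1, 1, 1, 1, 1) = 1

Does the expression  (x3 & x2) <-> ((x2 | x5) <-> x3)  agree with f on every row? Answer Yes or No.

No

Evaluate (x3 & x2) <-> ((x2 | x5) <-> x3) on each row and compare to f:
  x1=0, x2=0, x3=0, x4=0, x5=0: formula gives 0, f = 0 ✓
  x1=0, x2=0, x3=0, x4=0, x5=1: formula gives 1, f = 1 ✓
  x1=0, x2=0, x3=0, x4=1, x5=0: formula gives 0, f = 0 ✓
  x1=0, x2=0, x3=0, x4=1, x5=1: formula gives 1, f = 1 ✓
  …
  x1=0, x2=1, x3=0, x4=1, x5=0: formula gives 1, but f = 0 ✗
Row (0,1,0,1,0) is a counterexample, so the formula is not equivalent to f.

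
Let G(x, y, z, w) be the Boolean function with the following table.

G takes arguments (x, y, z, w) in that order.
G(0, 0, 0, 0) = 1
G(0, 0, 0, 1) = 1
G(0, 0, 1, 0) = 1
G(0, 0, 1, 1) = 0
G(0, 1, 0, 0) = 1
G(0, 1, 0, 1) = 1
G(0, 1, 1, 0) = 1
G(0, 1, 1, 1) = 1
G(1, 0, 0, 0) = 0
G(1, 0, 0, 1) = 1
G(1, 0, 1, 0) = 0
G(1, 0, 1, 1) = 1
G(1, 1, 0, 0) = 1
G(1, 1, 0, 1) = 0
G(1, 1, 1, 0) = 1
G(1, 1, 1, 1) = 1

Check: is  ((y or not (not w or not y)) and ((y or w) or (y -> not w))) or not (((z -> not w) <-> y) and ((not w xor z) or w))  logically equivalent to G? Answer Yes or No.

No

Evaluate ((y or not (not w or not y)) and ((y or w) or (y -> not w))) or not (((z -> not w) <-> y) and ((not w xor z) or w)) on each row and compare to G:
  x=0, y=0, z=0, w=0: formula gives 1, G = 1 ✓
  x=0, y=0, z=0, w=1: formula gives 1, G = 1 ✓
  x=0, y=0, z=1, w=0: formula gives 1, G = 1 ✓
  x=0, y=0, z=1, w=1: formula gives 0, G = 0 ✓
  …
  x=1, y=0, z=0, w=0: formula gives 1, but G = 0 ✗
Row (1,0,0,0) is a counterexample, so the formula is not equivalent to G.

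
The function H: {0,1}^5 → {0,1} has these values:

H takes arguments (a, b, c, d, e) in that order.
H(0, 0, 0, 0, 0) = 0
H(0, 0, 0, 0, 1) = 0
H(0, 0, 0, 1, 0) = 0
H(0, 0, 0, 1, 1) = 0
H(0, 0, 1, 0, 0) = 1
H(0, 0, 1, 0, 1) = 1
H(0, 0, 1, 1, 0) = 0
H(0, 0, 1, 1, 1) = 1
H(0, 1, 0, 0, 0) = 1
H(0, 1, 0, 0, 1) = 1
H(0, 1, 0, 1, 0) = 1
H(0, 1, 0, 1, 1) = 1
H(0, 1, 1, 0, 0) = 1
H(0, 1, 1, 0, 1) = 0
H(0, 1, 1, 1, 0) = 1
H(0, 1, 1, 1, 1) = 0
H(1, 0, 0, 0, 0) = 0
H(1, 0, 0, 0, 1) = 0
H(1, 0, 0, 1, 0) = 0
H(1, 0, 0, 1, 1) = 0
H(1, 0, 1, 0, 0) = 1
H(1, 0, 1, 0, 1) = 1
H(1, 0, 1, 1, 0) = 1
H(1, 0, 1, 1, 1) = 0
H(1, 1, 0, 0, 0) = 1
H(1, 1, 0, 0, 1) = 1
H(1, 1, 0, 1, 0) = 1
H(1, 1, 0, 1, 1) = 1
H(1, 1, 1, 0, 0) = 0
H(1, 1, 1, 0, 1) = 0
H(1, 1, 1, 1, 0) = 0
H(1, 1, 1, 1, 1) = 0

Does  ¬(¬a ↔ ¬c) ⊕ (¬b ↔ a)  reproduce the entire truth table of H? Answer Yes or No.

Evaluate ¬(¬a ↔ ¬c) ⊕ (¬b ↔ a) on each row and compare to H:
  a=0, b=0, c=0, d=0, e=0: formula gives 0, H = 0 ✓
  a=0, b=0, c=0, d=0, e=1: formula gives 0, H = 0 ✓
  a=0, b=0, c=0, d=1, e=0: formula gives 0, H = 0 ✓
  a=0, b=0, c=0, d=1, e=1: formula gives 0, H = 0 ✓
  …
  a=0, b=0, c=1, d=1, e=0: formula gives 1, but H = 0 ✗
A single disagreement suffices: at (0,0,1,1,0) they differ, so the formula does not compute H.

No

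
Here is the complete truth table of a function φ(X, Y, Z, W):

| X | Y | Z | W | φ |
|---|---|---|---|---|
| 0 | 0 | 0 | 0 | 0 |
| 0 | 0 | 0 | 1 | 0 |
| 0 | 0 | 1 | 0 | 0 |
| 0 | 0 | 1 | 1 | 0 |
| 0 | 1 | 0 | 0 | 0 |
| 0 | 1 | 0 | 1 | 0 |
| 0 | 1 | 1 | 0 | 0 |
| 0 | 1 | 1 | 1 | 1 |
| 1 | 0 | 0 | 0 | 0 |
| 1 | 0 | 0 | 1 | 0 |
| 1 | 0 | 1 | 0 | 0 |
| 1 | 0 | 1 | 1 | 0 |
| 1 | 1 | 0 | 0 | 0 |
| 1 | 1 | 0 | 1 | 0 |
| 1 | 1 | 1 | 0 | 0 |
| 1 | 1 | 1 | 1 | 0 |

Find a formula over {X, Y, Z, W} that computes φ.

Only row (0,1,1,1) gives 1. That row's minterm ¬X·Y·Z·W is φ directly.

φ(X, Y, Z, W) = ((NOT X AND Y) AND Z) AND W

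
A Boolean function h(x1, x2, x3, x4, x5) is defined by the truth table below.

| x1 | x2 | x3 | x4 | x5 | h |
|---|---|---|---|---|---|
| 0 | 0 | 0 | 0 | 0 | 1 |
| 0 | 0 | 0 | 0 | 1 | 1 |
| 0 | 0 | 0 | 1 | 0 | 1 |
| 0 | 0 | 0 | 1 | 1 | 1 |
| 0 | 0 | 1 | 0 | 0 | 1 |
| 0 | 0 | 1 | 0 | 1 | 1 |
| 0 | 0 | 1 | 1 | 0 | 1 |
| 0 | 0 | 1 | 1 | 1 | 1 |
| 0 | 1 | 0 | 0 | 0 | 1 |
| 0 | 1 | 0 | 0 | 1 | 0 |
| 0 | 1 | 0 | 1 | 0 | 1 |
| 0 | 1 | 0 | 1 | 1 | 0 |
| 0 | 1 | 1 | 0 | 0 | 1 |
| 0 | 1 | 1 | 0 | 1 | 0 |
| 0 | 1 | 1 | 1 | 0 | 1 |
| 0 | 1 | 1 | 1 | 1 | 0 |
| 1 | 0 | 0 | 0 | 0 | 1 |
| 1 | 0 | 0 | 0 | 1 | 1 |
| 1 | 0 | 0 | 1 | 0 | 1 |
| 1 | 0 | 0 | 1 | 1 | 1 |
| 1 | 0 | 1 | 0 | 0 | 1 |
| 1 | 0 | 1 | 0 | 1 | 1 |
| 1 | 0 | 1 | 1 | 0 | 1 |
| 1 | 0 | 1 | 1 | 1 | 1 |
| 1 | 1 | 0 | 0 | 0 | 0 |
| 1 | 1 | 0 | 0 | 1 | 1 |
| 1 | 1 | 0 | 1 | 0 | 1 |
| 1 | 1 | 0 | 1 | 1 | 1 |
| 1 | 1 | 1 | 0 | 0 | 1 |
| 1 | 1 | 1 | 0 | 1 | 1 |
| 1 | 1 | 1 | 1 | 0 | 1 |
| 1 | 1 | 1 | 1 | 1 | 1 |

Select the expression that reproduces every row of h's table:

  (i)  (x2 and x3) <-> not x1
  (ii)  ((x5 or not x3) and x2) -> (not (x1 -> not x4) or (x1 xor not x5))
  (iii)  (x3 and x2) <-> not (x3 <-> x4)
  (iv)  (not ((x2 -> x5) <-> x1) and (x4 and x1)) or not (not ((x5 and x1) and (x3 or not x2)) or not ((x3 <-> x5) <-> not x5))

ii

(i): at (0,0,0,0,0) it gives 0, but h = 1 — eliminated.
(iii): at (0,0,0,1,0) it gives 0, but h = 1 — eliminated.
(iv): at (0,0,0,0,0) it gives 0, but h = 1 — eliminated.
Only (ii) survives; checking it on all 32 rows confirms it matches h.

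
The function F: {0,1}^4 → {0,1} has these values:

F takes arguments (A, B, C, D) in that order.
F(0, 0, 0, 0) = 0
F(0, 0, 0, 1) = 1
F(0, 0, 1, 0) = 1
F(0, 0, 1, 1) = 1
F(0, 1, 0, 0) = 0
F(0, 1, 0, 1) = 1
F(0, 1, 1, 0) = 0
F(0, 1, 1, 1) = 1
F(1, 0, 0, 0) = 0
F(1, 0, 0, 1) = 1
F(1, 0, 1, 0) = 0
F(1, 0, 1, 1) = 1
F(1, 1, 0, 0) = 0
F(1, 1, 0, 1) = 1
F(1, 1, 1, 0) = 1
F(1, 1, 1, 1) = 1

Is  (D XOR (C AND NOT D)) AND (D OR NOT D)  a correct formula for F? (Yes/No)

Evaluate (D XOR (C AND NOT D)) AND (D OR NOT D) on each row and compare to F:
  A=0, B=0, C=0, D=0: formula gives 0, F = 0 ✓
  A=0, B=0, C=0, D=1: formula gives 1, F = 1 ✓
  A=0, B=0, C=1, D=0: formula gives 1, F = 1 ✓
  A=0, B=0, C=1, D=1: formula gives 1, F = 1 ✓
  …
  A=0, B=1, C=1, D=0: formula gives 1, but F = 0 ✗
Since they disagree at (0,1,1,0), the expression is not a correct formula for F.

No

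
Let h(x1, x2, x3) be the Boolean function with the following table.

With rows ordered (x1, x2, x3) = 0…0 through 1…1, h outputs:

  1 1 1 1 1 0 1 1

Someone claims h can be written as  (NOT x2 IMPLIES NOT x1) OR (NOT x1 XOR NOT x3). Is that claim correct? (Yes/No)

Yes

Test each input against both h and the formula:
  x1=0, x2=0, x3=0: formula gives 1, h = 1 ✓
  x1=0, x2=0, x3=1: formula gives 1, h = 1 ✓
  x1=0, x2=1, x3=0: formula gives 1, h = 1 ✓
  x1=0, x2=1, x3=1: formula gives 1, h = 1 ✓
  x1=1, x2=0, x3=0: formula gives 1, h = 1 ✓
  …and likewise for the remaining 3 rows.
No disagreement on any input; they are logically equivalent.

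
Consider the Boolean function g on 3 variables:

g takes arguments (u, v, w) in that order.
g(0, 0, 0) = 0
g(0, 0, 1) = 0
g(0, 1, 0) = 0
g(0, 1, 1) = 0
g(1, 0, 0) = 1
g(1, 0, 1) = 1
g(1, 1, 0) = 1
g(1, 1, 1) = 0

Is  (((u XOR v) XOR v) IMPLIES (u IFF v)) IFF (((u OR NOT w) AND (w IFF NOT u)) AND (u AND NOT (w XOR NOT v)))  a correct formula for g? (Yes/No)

Yes

Evaluate (((u XOR v) XOR v) IMPLIES (u IFF v)) IFF (((u OR NOT w) AND (w IFF NOT u)) AND (u AND NOT (w XOR NOT v))) on each row and compare to g:
  u=0, v=0, w=0: formula gives 0, g = 0 ✓
  u=0, v=0, w=1: formula gives 0, g = 0 ✓
  u=0, v=1, w=0: formula gives 0, g = 0 ✓
  u=0, v=1, w=1: formula gives 0, g = 0 ✓
  u=1, v=0, w=0: formula gives 1, g = 1 ✓
  …and likewise for the remaining 3 rows.
No disagreement on any input; they are logically equivalent.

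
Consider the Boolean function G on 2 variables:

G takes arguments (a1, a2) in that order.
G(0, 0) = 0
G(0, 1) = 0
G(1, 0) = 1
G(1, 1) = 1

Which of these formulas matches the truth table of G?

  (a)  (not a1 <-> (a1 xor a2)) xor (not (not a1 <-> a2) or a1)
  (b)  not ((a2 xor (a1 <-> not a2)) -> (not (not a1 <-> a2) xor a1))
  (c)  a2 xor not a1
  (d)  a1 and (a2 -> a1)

d

(a): at (0,0) it gives 1, but G = 0 — eliminated.
(b): at (1,0) it gives 0, but G = 1 — eliminated.
(c): at (0,0) it gives 1, but G = 0 — eliminated.
Only (d) survives; checking it on all 4 rows confirms it matches G.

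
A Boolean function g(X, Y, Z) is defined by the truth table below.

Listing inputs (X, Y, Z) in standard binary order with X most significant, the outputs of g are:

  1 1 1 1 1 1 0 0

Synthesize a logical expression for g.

There are just 2 zero rows: (1,1,0), (1,1,1). Their minterms are X·Y·¬Z, X·Y·Z; the OR of those covers precisely the 0-outputs, and negating it yields g.

g(X, Y, Z) = (((X · Y) · Z') + ((X · Y) · Z))'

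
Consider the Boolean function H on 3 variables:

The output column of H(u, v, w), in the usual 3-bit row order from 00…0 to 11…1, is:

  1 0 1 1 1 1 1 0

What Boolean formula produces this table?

H(u, v, w) = ~(((~u & ~v) & w) | ((u & v) & w))

The 0-rows are (0,0,1), (1,1,1). Take each as a conjunction (¬u·¬v·w, u·v·w), form their disjunction, and complement — that gives a formula that is 1 everywhere H is.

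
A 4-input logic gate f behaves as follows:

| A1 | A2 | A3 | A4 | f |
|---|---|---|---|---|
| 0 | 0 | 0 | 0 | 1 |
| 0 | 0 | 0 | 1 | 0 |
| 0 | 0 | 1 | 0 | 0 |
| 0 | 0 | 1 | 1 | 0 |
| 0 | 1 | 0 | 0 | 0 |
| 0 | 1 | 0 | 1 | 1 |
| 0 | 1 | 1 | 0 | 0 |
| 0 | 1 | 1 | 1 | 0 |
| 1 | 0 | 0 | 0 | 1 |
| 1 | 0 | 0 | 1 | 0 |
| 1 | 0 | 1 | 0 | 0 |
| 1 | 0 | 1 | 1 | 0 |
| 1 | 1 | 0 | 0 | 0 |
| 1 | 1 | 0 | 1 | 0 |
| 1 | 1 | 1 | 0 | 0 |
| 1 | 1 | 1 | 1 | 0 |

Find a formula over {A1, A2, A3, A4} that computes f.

The 1-rows are (0,0,0,0), (0,1,0,1), (1,0,0,0). Each contributes one minterm — ¬A1·¬A2·¬A3·¬A4; ¬A1·A2·¬A3·A4; A1·¬A2·¬A3·¬A4 — and their disjunction is a sum-of-products form of f.

f(A1, A2, A3, A4) = ((((A1' · A2') · A3') · A4') + (((A1' · A2) · A3') · A4)) + (((A1 · A2') · A3') · A4')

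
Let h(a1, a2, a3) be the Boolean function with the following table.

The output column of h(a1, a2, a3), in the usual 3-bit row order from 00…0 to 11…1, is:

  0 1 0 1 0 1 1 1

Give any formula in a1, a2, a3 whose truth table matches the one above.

h is 0 on only 3 rows — (0,0,0), (0,1,0), (1,0,0). Writing each as a minterm (¬a1·¬a2·¬a3, ¬a1·a2·¬a3, a1·¬a2·¬a3) and OR-ing them characterizes exactly where h=0, so h is the negation of that disjunction.

h(a1, a2, a3) = ((((a1' · a2') · a3') + ((a1' · a2) · a3')) + ((a1 · a2') · a3'))'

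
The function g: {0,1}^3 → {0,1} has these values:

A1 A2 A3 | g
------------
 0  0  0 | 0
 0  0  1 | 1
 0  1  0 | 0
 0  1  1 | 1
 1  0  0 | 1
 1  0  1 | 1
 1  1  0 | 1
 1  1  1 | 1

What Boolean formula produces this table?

g(A1, A2, A3) = not (((not A1 and not A2) and not A3) or ((not A1 and A2) and not A3))

The 0-rows are (0,0,0), (0,1,0). Take each as a conjunction (¬A1·¬A2·¬A3, ¬A1·A2·¬A3), form their disjunction, and complement — that gives a formula that is 1 everywhere g is.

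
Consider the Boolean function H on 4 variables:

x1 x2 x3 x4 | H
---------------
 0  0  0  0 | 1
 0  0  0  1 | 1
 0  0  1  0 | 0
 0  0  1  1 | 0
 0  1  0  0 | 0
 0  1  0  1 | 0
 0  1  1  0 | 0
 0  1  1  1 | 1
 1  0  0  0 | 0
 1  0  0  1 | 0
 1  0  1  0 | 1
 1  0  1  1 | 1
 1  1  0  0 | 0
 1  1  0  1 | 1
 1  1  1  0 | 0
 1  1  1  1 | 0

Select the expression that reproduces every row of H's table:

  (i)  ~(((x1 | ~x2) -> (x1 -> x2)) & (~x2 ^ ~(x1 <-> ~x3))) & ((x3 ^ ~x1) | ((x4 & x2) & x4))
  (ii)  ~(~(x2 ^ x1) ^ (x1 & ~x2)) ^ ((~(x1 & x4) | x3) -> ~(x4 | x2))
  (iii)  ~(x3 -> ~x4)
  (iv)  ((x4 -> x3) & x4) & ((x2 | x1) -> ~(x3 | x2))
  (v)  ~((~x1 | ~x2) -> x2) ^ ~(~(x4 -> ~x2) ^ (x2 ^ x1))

i

(ii): at (0,0,0,1) it gives 0, but H = 1 — eliminated.
(iii): at (0,0,0,0) it gives 0, but H = 1 — eliminated.
(iv): at (0,0,0,0) it gives 0, but H = 1 — eliminated.
(v): at (0,0,0,0) it gives 0, but H = 1 — eliminated.
(i) is the remaining candidate, and it agrees with H on all 16 inputs.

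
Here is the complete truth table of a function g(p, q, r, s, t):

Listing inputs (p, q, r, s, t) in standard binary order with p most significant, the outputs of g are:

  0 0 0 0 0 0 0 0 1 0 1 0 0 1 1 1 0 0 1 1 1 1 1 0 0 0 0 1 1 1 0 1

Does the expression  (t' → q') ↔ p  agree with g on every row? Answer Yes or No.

Test each input against both g and the formula:
  p=0, q=0, r=0, s=0, t=0: formula gives 0, g = 0 ✓
  p=0, q=0, r=0, s=0, t=1: formula gives 0, g = 0 ✓
  p=0, q=0, r=0, s=1, t=0: formula gives 0, g = 0 ✓
  p=0, q=0, r=0, s=1, t=1: formula gives 0, g = 0 ✓
  …
  p=0, q=1, r=1, s=0, t=0: formula gives 1, but g = 0 ✗
Since they disagree at (0,1,1,0,0), the expression is not a correct formula for g.

No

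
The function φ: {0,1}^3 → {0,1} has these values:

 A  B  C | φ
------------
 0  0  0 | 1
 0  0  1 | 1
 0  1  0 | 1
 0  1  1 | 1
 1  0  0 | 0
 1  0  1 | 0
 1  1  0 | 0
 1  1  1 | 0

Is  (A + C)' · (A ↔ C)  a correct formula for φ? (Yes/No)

Test each input against both φ and the formula:
  A=0, B=0, C=0: formula gives 1, φ = 1 ✓
  A=0, B=0, C=1: formula gives 0, but φ = 1 ✗
Since they disagree at (0,0,1), the expression is not a correct formula for φ.

No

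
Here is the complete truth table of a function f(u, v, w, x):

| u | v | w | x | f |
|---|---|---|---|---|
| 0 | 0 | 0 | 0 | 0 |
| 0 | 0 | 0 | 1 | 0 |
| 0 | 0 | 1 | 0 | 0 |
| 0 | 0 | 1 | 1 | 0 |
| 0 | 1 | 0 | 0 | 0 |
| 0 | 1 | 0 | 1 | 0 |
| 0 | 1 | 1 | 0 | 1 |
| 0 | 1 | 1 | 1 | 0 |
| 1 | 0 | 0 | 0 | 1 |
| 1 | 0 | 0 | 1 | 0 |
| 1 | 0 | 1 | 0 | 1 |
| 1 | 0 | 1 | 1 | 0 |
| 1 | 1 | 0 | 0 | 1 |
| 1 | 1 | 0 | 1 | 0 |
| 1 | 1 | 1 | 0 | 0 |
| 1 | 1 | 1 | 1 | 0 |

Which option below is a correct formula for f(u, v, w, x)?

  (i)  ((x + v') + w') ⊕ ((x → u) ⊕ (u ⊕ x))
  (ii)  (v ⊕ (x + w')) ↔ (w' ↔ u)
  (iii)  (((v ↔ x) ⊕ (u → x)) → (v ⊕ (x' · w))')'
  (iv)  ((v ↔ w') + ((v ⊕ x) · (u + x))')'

(ii): at (0,0,1,1) it gives 1, but f = 0 — eliminated.
(iii): at (0,1,0,0) it gives 1, but f = 0 — eliminated.
(iv): at (0,0,0,1) it gives 1, but f = 0 — eliminated.
Only (i) survives; checking it on all 16 rows confirms it matches f.

i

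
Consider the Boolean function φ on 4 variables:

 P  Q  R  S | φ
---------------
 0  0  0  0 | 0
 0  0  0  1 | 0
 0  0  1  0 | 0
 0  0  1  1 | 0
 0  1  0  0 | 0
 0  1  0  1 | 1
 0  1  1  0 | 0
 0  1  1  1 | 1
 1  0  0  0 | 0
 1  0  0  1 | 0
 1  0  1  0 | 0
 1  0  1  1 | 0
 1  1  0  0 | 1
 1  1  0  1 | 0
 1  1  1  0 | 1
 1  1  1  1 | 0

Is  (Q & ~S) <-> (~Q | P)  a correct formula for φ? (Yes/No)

Yes

Test each input against both φ and the formula:
  P=0, Q=0, R=0, S=0: formula gives 0, φ = 0 ✓
  P=0, Q=0, R=0, S=1: formula gives 0, φ = 0 ✓
  P=0, Q=0, R=1, S=0: formula gives 0, φ = 0 ✓
  P=0, Q=0, R=1, S=1: formula gives 0, φ = 0 ✓
  … (the remaining 12 rows also agree.)
Every row agrees, so the formula is equivalent.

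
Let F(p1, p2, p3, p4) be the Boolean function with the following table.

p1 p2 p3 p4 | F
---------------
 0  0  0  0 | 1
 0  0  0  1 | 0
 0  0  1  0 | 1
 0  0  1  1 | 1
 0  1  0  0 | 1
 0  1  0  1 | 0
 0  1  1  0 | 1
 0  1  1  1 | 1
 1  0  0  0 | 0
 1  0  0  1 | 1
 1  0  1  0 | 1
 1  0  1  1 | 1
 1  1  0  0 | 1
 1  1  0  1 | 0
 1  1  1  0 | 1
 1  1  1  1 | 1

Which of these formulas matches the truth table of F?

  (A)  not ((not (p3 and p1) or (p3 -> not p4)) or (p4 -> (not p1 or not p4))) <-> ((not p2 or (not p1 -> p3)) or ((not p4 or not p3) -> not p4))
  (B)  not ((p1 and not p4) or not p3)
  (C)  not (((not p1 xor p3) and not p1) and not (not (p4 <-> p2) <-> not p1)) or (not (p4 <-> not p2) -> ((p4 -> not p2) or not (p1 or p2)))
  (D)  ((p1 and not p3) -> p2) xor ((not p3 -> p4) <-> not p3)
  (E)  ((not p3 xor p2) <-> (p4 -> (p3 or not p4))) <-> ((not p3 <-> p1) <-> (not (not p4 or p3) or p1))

(A) disagrees with F on (0,0,0,0) (formula → 0, table → 1); rule it out.
(B) disagrees with F on (0,0,0,0) (formula → 0, table → 1); rule it out.
(C) disagrees with F on (0,0,0,1) (formula → 1, table → 0); rule it out.
(E) disagrees with F on (0,0,0,1) (formula → 1, table → 0); rule it out.
(D) is the remaining candidate, and it agrees with F on all 16 inputs.

D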